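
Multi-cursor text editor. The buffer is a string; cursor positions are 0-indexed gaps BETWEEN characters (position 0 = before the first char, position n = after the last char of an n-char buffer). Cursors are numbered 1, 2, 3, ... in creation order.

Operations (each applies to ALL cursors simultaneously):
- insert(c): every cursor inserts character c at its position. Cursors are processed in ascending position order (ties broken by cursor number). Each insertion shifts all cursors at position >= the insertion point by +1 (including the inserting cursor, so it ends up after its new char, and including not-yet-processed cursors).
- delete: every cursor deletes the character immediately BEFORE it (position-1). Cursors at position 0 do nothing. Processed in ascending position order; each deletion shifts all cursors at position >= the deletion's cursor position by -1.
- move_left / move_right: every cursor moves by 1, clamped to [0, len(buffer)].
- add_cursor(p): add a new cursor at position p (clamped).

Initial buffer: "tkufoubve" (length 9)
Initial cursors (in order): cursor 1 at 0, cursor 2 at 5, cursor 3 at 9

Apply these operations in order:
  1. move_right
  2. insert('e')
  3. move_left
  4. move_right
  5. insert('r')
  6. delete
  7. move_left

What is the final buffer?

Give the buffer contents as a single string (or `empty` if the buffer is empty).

After op 1 (move_right): buffer="tkufoubve" (len 9), cursors c1@1 c2@6 c3@9, authorship .........
After op 2 (insert('e')): buffer="tekufouebvee" (len 12), cursors c1@2 c2@8 c3@12, authorship .1.....2...3
After op 3 (move_left): buffer="tekufouebvee" (len 12), cursors c1@1 c2@7 c3@11, authorship .1.....2...3
After op 4 (move_right): buffer="tekufouebvee" (len 12), cursors c1@2 c2@8 c3@12, authorship .1.....2...3
After op 5 (insert('r')): buffer="terkufouerbveer" (len 15), cursors c1@3 c2@10 c3@15, authorship .11.....22...33
After op 6 (delete): buffer="tekufouebvee" (len 12), cursors c1@2 c2@8 c3@12, authorship .1.....2...3
After op 7 (move_left): buffer="tekufouebvee" (len 12), cursors c1@1 c2@7 c3@11, authorship .1.....2...3

Answer: tekufouebvee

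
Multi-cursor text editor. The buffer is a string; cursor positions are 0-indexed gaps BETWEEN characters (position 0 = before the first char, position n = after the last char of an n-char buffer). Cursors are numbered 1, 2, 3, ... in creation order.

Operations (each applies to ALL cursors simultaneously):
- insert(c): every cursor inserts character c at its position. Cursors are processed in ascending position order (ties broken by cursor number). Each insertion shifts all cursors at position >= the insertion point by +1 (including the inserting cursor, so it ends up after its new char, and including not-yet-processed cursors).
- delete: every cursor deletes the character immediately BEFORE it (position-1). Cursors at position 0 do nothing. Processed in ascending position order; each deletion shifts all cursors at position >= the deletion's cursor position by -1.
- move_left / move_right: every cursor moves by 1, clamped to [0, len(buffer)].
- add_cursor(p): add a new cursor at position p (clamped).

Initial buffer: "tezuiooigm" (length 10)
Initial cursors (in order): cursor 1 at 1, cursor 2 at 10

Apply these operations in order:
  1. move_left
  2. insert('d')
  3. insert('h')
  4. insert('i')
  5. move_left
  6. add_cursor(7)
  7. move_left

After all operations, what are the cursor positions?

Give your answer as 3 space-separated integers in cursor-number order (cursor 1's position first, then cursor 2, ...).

Answer: 1 13 6

Derivation:
After op 1 (move_left): buffer="tezuiooigm" (len 10), cursors c1@0 c2@9, authorship ..........
After op 2 (insert('d')): buffer="dtezuiooigdm" (len 12), cursors c1@1 c2@11, authorship 1.........2.
After op 3 (insert('h')): buffer="dhtezuiooigdhm" (len 14), cursors c1@2 c2@13, authorship 11.........22.
After op 4 (insert('i')): buffer="dhitezuiooigdhim" (len 16), cursors c1@3 c2@15, authorship 111.........222.
After op 5 (move_left): buffer="dhitezuiooigdhim" (len 16), cursors c1@2 c2@14, authorship 111.........222.
After op 6 (add_cursor(7)): buffer="dhitezuiooigdhim" (len 16), cursors c1@2 c3@7 c2@14, authorship 111.........222.
After op 7 (move_left): buffer="dhitezuiooigdhim" (len 16), cursors c1@1 c3@6 c2@13, authorship 111.........222.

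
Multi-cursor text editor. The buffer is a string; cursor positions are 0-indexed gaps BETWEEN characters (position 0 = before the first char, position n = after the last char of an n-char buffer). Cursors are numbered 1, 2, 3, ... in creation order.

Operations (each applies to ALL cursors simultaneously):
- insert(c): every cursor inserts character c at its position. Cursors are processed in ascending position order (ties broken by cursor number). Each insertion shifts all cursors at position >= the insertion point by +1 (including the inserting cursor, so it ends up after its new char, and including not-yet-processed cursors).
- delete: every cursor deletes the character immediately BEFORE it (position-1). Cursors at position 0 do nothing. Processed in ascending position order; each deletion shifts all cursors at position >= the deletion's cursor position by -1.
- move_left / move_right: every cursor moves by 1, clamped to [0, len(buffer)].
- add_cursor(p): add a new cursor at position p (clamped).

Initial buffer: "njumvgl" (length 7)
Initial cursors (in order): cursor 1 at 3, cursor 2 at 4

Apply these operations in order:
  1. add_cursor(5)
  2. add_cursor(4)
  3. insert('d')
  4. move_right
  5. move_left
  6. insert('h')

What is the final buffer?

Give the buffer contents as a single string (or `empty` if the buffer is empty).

Answer: njudhmddhhvdhgl

Derivation:
After op 1 (add_cursor(5)): buffer="njumvgl" (len 7), cursors c1@3 c2@4 c3@5, authorship .......
After op 2 (add_cursor(4)): buffer="njumvgl" (len 7), cursors c1@3 c2@4 c4@4 c3@5, authorship .......
After op 3 (insert('d')): buffer="njudmddvdgl" (len 11), cursors c1@4 c2@7 c4@7 c3@9, authorship ...1.24.3..
After op 4 (move_right): buffer="njudmddvdgl" (len 11), cursors c1@5 c2@8 c4@8 c3@10, authorship ...1.24.3..
After op 5 (move_left): buffer="njudmddvdgl" (len 11), cursors c1@4 c2@7 c4@7 c3@9, authorship ...1.24.3..
After op 6 (insert('h')): buffer="njudhmddhhvdhgl" (len 15), cursors c1@5 c2@10 c4@10 c3@13, authorship ...11.2424.33..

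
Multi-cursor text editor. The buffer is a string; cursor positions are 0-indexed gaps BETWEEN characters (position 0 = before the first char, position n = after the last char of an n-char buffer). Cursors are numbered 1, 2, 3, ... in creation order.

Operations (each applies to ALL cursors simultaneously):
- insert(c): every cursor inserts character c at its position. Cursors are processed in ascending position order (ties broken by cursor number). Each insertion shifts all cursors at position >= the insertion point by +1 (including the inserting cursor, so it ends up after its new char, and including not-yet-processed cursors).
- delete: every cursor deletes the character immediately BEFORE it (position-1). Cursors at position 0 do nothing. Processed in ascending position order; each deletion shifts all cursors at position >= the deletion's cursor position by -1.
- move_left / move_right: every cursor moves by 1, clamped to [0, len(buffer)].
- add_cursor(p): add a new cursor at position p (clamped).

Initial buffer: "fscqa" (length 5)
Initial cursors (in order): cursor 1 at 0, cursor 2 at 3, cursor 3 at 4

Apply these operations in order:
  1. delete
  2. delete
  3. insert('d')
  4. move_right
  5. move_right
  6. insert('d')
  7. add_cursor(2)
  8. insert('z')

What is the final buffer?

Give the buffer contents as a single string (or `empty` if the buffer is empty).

Answer: ddzdadddzzz

Derivation:
After op 1 (delete): buffer="fsa" (len 3), cursors c1@0 c2@2 c3@2, authorship ...
After op 2 (delete): buffer="a" (len 1), cursors c1@0 c2@0 c3@0, authorship .
After op 3 (insert('d')): buffer="ddda" (len 4), cursors c1@3 c2@3 c3@3, authorship 123.
After op 4 (move_right): buffer="ddda" (len 4), cursors c1@4 c2@4 c3@4, authorship 123.
After op 5 (move_right): buffer="ddda" (len 4), cursors c1@4 c2@4 c3@4, authorship 123.
After op 6 (insert('d')): buffer="dddaddd" (len 7), cursors c1@7 c2@7 c3@7, authorship 123.123
After op 7 (add_cursor(2)): buffer="dddaddd" (len 7), cursors c4@2 c1@7 c2@7 c3@7, authorship 123.123
After op 8 (insert('z')): buffer="ddzdadddzzz" (len 11), cursors c4@3 c1@11 c2@11 c3@11, authorship 1243.123123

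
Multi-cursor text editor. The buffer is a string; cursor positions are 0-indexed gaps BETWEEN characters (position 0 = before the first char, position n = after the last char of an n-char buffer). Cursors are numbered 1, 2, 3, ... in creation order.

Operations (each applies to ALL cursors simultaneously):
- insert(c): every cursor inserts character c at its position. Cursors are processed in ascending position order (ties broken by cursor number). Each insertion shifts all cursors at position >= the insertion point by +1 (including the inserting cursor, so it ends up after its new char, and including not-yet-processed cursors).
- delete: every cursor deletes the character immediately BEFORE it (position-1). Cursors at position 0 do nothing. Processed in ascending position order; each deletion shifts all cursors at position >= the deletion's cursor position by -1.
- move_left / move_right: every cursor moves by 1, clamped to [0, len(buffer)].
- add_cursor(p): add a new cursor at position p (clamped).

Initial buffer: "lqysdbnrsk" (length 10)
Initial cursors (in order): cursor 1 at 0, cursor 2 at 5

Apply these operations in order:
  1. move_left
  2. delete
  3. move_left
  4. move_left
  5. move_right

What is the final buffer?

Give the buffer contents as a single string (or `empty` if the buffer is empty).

After op 1 (move_left): buffer="lqysdbnrsk" (len 10), cursors c1@0 c2@4, authorship ..........
After op 2 (delete): buffer="lqydbnrsk" (len 9), cursors c1@0 c2@3, authorship .........
After op 3 (move_left): buffer="lqydbnrsk" (len 9), cursors c1@0 c2@2, authorship .........
After op 4 (move_left): buffer="lqydbnrsk" (len 9), cursors c1@0 c2@1, authorship .........
After op 5 (move_right): buffer="lqydbnrsk" (len 9), cursors c1@1 c2@2, authorship .........

Answer: lqydbnrsk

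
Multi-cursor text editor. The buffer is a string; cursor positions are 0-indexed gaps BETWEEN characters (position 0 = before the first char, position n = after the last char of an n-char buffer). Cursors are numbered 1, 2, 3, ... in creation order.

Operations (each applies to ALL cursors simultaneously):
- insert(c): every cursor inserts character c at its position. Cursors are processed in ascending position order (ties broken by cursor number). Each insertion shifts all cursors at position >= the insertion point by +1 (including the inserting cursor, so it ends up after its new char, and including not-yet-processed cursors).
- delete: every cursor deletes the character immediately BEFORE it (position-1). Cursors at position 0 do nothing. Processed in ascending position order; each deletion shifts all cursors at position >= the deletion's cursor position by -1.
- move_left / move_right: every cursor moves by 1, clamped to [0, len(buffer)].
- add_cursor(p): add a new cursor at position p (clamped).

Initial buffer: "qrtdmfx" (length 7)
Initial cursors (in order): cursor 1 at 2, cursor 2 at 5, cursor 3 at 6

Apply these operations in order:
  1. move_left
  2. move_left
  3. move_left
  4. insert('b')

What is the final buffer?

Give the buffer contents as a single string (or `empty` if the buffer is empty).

Answer: bqrbtbdmfx

Derivation:
After op 1 (move_left): buffer="qrtdmfx" (len 7), cursors c1@1 c2@4 c3@5, authorship .......
After op 2 (move_left): buffer="qrtdmfx" (len 7), cursors c1@0 c2@3 c3@4, authorship .......
After op 3 (move_left): buffer="qrtdmfx" (len 7), cursors c1@0 c2@2 c3@3, authorship .......
After op 4 (insert('b')): buffer="bqrbtbdmfx" (len 10), cursors c1@1 c2@4 c3@6, authorship 1..2.3....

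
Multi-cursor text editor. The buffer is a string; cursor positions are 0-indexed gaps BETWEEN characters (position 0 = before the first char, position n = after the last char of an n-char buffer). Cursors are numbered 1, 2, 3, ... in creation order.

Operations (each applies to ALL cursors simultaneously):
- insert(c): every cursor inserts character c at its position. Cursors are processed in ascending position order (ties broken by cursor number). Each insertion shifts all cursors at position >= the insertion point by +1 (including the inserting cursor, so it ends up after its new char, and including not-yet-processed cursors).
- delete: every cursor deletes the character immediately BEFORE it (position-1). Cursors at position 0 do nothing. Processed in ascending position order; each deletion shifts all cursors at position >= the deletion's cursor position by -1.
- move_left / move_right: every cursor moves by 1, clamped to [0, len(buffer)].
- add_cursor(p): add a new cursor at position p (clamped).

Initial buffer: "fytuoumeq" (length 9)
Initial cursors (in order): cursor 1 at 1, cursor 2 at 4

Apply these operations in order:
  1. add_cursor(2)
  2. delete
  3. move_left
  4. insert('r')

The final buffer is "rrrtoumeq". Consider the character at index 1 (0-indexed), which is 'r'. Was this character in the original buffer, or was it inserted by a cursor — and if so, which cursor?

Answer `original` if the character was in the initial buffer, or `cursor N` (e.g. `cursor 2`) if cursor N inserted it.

Answer: cursor 2

Derivation:
After op 1 (add_cursor(2)): buffer="fytuoumeq" (len 9), cursors c1@1 c3@2 c2@4, authorship .........
After op 2 (delete): buffer="toumeq" (len 6), cursors c1@0 c3@0 c2@1, authorship ......
After op 3 (move_left): buffer="toumeq" (len 6), cursors c1@0 c2@0 c3@0, authorship ......
After op 4 (insert('r')): buffer="rrrtoumeq" (len 9), cursors c1@3 c2@3 c3@3, authorship 123......
Authorship (.=original, N=cursor N): 1 2 3 . . . . . .
Index 1: author = 2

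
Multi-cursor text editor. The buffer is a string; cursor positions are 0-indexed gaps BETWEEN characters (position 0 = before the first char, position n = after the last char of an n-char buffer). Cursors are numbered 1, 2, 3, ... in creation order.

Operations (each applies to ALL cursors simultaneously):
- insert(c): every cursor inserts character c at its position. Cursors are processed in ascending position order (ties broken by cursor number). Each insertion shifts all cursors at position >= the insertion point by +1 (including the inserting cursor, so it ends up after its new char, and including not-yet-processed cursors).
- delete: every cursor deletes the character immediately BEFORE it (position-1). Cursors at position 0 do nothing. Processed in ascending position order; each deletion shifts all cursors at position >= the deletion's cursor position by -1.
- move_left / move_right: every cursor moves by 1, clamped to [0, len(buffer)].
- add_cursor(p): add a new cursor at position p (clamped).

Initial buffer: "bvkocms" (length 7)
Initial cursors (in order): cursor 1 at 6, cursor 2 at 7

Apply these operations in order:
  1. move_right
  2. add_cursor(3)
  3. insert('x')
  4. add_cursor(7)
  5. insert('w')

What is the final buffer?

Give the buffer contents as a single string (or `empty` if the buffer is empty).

After op 1 (move_right): buffer="bvkocms" (len 7), cursors c1@7 c2@7, authorship .......
After op 2 (add_cursor(3)): buffer="bvkocms" (len 7), cursors c3@3 c1@7 c2@7, authorship .......
After op 3 (insert('x')): buffer="bvkxocmsxx" (len 10), cursors c3@4 c1@10 c2@10, authorship ...3....12
After op 4 (add_cursor(7)): buffer="bvkxocmsxx" (len 10), cursors c3@4 c4@7 c1@10 c2@10, authorship ...3....12
After op 5 (insert('w')): buffer="bvkxwocmwsxxww" (len 14), cursors c3@5 c4@9 c1@14 c2@14, authorship ...33...4.1212

Answer: bvkxwocmwsxxww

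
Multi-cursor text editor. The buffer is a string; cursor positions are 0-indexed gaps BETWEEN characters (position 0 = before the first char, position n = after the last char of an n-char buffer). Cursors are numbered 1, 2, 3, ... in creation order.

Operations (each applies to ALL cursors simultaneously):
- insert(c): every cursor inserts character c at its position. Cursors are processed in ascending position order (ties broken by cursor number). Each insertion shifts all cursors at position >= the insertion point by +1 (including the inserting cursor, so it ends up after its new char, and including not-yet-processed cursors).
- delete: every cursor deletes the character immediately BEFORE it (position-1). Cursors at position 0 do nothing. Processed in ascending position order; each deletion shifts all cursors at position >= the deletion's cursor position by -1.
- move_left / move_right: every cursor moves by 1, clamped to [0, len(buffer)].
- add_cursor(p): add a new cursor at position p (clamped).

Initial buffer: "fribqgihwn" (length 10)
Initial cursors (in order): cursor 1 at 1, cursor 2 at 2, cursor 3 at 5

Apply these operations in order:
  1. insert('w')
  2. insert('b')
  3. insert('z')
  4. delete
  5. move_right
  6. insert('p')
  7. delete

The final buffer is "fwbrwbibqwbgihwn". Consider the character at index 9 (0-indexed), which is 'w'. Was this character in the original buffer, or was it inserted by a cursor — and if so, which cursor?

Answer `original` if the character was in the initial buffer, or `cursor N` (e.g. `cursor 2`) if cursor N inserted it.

Answer: cursor 3

Derivation:
After op 1 (insert('w')): buffer="fwrwibqwgihwn" (len 13), cursors c1@2 c2@4 c3@8, authorship .1.2...3.....
After op 2 (insert('b')): buffer="fwbrwbibqwbgihwn" (len 16), cursors c1@3 c2@6 c3@11, authorship .11.22...33.....
After op 3 (insert('z')): buffer="fwbzrwbzibqwbzgihwn" (len 19), cursors c1@4 c2@8 c3@14, authorship .111.222...333.....
After op 4 (delete): buffer="fwbrwbibqwbgihwn" (len 16), cursors c1@3 c2@6 c3@11, authorship .11.22...33.....
After op 5 (move_right): buffer="fwbrwbibqwbgihwn" (len 16), cursors c1@4 c2@7 c3@12, authorship .11.22...33.....
After op 6 (insert('p')): buffer="fwbrpwbipbqwbgpihwn" (len 19), cursors c1@5 c2@9 c3@15, authorship .11.122.2..33.3....
After op 7 (delete): buffer="fwbrwbibqwbgihwn" (len 16), cursors c1@4 c2@7 c3@12, authorship .11.22...33.....
Authorship (.=original, N=cursor N): . 1 1 . 2 2 . . . 3 3 . . . . .
Index 9: author = 3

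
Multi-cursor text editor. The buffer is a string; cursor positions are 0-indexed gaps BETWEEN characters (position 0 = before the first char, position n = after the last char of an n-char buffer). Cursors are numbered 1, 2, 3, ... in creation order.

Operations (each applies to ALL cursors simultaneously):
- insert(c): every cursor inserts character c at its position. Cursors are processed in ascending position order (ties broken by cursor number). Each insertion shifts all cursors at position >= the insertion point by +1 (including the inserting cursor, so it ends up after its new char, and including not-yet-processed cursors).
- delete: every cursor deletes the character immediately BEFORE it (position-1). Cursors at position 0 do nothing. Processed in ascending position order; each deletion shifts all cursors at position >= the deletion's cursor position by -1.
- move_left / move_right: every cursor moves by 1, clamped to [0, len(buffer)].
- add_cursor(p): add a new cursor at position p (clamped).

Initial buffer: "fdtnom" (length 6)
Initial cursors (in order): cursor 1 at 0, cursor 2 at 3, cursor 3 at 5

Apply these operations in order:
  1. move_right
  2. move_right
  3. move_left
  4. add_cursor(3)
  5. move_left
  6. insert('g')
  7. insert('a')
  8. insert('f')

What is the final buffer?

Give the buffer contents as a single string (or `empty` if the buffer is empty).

After op 1 (move_right): buffer="fdtnom" (len 6), cursors c1@1 c2@4 c3@6, authorship ......
After op 2 (move_right): buffer="fdtnom" (len 6), cursors c1@2 c2@5 c3@6, authorship ......
After op 3 (move_left): buffer="fdtnom" (len 6), cursors c1@1 c2@4 c3@5, authorship ......
After op 4 (add_cursor(3)): buffer="fdtnom" (len 6), cursors c1@1 c4@3 c2@4 c3@5, authorship ......
After op 5 (move_left): buffer="fdtnom" (len 6), cursors c1@0 c4@2 c2@3 c3@4, authorship ......
After op 6 (insert('g')): buffer="gfdgtgngom" (len 10), cursors c1@1 c4@4 c2@6 c3@8, authorship 1..4.2.3..
After op 7 (insert('a')): buffer="gafdgatgangaom" (len 14), cursors c1@2 c4@6 c2@9 c3@12, authorship 11..44.22.33..
After op 8 (insert('f')): buffer="gaffdgaftgafngafom" (len 18), cursors c1@3 c4@8 c2@12 c3@16, authorship 111..444.222.333..

Answer: gaffdgaftgafngafom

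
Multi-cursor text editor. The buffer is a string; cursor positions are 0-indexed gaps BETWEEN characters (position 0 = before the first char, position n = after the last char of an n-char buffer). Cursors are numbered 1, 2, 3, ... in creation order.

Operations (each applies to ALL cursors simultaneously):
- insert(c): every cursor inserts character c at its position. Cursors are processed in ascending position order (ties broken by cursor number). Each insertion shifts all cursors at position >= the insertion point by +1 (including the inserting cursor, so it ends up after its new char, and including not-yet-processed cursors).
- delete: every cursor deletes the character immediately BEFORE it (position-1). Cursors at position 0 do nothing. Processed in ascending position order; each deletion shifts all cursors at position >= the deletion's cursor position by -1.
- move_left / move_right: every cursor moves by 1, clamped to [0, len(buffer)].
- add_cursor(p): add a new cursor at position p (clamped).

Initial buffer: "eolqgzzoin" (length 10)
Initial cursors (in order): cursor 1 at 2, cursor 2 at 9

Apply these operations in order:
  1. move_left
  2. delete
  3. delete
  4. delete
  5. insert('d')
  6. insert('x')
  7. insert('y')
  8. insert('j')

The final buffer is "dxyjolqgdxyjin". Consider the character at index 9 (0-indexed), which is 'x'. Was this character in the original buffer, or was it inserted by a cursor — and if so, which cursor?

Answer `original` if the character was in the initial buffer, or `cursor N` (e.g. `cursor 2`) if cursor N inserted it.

After op 1 (move_left): buffer="eolqgzzoin" (len 10), cursors c1@1 c2@8, authorship ..........
After op 2 (delete): buffer="olqgzzin" (len 8), cursors c1@0 c2@6, authorship ........
After op 3 (delete): buffer="olqgzin" (len 7), cursors c1@0 c2@5, authorship .......
After op 4 (delete): buffer="olqgin" (len 6), cursors c1@0 c2@4, authorship ......
After op 5 (insert('d')): buffer="dolqgdin" (len 8), cursors c1@1 c2@6, authorship 1....2..
After op 6 (insert('x')): buffer="dxolqgdxin" (len 10), cursors c1@2 c2@8, authorship 11....22..
After op 7 (insert('y')): buffer="dxyolqgdxyin" (len 12), cursors c1@3 c2@10, authorship 111....222..
After op 8 (insert('j')): buffer="dxyjolqgdxyjin" (len 14), cursors c1@4 c2@12, authorship 1111....2222..
Authorship (.=original, N=cursor N): 1 1 1 1 . . . . 2 2 2 2 . .
Index 9: author = 2

Answer: cursor 2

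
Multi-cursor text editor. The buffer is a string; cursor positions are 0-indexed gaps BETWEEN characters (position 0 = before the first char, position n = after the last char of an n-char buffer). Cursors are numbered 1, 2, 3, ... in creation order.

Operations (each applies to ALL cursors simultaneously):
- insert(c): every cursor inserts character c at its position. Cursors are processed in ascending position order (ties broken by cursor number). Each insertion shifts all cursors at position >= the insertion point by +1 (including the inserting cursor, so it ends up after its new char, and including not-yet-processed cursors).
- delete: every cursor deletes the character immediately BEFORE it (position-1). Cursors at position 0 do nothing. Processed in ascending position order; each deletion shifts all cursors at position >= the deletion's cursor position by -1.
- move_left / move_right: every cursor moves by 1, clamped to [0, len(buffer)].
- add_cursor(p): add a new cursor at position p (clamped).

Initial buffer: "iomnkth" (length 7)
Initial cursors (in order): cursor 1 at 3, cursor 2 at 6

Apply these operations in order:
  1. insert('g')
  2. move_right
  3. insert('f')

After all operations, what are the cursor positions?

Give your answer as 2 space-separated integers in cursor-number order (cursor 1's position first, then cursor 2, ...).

Answer: 6 11

Derivation:
After op 1 (insert('g')): buffer="iomgnktgh" (len 9), cursors c1@4 c2@8, authorship ...1...2.
After op 2 (move_right): buffer="iomgnktgh" (len 9), cursors c1@5 c2@9, authorship ...1...2.
After op 3 (insert('f')): buffer="iomgnfktghf" (len 11), cursors c1@6 c2@11, authorship ...1.1..2.2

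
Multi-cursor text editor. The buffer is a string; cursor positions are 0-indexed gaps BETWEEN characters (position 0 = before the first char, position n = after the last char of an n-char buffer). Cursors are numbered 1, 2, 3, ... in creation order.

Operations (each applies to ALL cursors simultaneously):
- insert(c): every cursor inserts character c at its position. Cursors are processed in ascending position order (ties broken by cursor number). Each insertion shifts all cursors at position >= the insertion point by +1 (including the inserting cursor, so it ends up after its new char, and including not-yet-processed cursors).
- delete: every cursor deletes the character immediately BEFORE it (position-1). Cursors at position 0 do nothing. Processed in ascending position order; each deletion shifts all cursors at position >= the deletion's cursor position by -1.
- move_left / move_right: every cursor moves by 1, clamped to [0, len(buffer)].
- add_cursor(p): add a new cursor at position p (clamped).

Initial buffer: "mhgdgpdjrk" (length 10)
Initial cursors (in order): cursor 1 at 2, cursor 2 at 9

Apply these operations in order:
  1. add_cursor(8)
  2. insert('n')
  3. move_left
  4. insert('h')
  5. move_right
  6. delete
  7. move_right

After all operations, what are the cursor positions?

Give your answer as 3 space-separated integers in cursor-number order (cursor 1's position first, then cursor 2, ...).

Answer: 4 13 11

Derivation:
After op 1 (add_cursor(8)): buffer="mhgdgpdjrk" (len 10), cursors c1@2 c3@8 c2@9, authorship ..........
After op 2 (insert('n')): buffer="mhngdgpdjnrnk" (len 13), cursors c1@3 c3@10 c2@12, authorship ..1......3.2.
After op 3 (move_left): buffer="mhngdgpdjnrnk" (len 13), cursors c1@2 c3@9 c2@11, authorship ..1......3.2.
After op 4 (insert('h')): buffer="mhhngdgpdjhnrhnk" (len 16), cursors c1@3 c3@11 c2@14, authorship ..11......33.22.
After op 5 (move_right): buffer="mhhngdgpdjhnrhnk" (len 16), cursors c1@4 c3@12 c2@15, authorship ..11......33.22.
After op 6 (delete): buffer="mhhgdgpdjhrhk" (len 13), cursors c1@3 c3@10 c2@12, authorship ..1......3.2.
After op 7 (move_right): buffer="mhhgdgpdjhrhk" (len 13), cursors c1@4 c3@11 c2@13, authorship ..1......3.2.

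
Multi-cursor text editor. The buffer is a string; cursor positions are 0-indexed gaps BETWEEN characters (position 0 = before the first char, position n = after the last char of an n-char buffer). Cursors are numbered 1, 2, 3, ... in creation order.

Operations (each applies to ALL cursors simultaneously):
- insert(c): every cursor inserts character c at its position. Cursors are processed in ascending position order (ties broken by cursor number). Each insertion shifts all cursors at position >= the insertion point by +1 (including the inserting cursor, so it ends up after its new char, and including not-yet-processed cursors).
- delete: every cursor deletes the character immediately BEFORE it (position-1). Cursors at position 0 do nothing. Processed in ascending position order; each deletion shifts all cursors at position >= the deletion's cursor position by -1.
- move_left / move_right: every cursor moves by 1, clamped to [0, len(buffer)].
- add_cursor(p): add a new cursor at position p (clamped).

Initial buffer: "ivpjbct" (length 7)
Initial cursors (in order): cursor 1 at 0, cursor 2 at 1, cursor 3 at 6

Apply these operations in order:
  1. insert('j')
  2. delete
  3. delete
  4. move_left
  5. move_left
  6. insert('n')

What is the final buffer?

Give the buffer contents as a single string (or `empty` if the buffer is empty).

Answer: nnvpnjbt

Derivation:
After op 1 (insert('j')): buffer="jijvpjbcjt" (len 10), cursors c1@1 c2@3 c3@9, authorship 1.2.....3.
After op 2 (delete): buffer="ivpjbct" (len 7), cursors c1@0 c2@1 c3@6, authorship .......
After op 3 (delete): buffer="vpjbt" (len 5), cursors c1@0 c2@0 c3@4, authorship .....
After op 4 (move_left): buffer="vpjbt" (len 5), cursors c1@0 c2@0 c3@3, authorship .....
After op 5 (move_left): buffer="vpjbt" (len 5), cursors c1@0 c2@0 c3@2, authorship .....
After op 6 (insert('n')): buffer="nnvpnjbt" (len 8), cursors c1@2 c2@2 c3@5, authorship 12..3...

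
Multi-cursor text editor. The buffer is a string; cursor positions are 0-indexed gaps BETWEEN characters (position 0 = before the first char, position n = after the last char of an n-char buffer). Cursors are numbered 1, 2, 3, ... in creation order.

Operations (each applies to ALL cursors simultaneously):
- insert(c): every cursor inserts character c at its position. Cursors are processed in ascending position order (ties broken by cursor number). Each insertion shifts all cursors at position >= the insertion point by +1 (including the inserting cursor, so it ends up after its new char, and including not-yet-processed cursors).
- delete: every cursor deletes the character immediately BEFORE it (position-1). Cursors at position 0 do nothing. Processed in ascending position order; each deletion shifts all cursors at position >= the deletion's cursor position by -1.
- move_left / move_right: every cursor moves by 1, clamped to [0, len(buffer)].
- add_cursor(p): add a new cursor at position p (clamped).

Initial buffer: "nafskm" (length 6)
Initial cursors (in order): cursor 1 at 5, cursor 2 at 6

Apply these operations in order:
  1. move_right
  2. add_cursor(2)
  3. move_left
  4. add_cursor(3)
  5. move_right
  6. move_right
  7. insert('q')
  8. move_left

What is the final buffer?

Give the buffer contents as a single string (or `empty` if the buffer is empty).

Answer: nafqskqmqq

Derivation:
After op 1 (move_right): buffer="nafskm" (len 6), cursors c1@6 c2@6, authorship ......
After op 2 (add_cursor(2)): buffer="nafskm" (len 6), cursors c3@2 c1@6 c2@6, authorship ......
After op 3 (move_left): buffer="nafskm" (len 6), cursors c3@1 c1@5 c2@5, authorship ......
After op 4 (add_cursor(3)): buffer="nafskm" (len 6), cursors c3@1 c4@3 c1@5 c2@5, authorship ......
After op 5 (move_right): buffer="nafskm" (len 6), cursors c3@2 c4@4 c1@6 c2@6, authorship ......
After op 6 (move_right): buffer="nafskm" (len 6), cursors c3@3 c4@5 c1@6 c2@6, authorship ......
After op 7 (insert('q')): buffer="nafqskqmqq" (len 10), cursors c3@4 c4@7 c1@10 c2@10, authorship ...3..4.12
After op 8 (move_left): buffer="nafqskqmqq" (len 10), cursors c3@3 c4@6 c1@9 c2@9, authorship ...3..4.12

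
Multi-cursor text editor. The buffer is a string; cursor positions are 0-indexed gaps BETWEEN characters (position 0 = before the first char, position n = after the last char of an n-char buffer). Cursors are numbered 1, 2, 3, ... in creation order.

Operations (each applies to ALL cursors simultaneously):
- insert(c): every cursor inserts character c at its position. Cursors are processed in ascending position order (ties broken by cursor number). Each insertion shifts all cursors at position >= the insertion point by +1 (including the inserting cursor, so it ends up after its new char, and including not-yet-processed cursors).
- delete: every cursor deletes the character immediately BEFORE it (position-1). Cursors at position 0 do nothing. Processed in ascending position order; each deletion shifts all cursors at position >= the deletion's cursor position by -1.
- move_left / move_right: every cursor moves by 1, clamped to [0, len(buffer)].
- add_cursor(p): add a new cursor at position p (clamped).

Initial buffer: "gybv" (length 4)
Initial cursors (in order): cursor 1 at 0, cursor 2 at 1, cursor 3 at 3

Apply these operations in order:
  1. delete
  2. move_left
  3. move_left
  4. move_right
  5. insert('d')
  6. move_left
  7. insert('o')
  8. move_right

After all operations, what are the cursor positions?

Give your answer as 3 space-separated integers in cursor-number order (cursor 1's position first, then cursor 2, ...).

After op 1 (delete): buffer="yv" (len 2), cursors c1@0 c2@0 c3@1, authorship ..
After op 2 (move_left): buffer="yv" (len 2), cursors c1@0 c2@0 c3@0, authorship ..
After op 3 (move_left): buffer="yv" (len 2), cursors c1@0 c2@0 c3@0, authorship ..
After op 4 (move_right): buffer="yv" (len 2), cursors c1@1 c2@1 c3@1, authorship ..
After op 5 (insert('d')): buffer="ydddv" (len 5), cursors c1@4 c2@4 c3@4, authorship .123.
After op 6 (move_left): buffer="ydddv" (len 5), cursors c1@3 c2@3 c3@3, authorship .123.
After op 7 (insert('o')): buffer="yddooodv" (len 8), cursors c1@6 c2@6 c3@6, authorship .121233.
After op 8 (move_right): buffer="yddooodv" (len 8), cursors c1@7 c2@7 c3@7, authorship .121233.

Answer: 7 7 7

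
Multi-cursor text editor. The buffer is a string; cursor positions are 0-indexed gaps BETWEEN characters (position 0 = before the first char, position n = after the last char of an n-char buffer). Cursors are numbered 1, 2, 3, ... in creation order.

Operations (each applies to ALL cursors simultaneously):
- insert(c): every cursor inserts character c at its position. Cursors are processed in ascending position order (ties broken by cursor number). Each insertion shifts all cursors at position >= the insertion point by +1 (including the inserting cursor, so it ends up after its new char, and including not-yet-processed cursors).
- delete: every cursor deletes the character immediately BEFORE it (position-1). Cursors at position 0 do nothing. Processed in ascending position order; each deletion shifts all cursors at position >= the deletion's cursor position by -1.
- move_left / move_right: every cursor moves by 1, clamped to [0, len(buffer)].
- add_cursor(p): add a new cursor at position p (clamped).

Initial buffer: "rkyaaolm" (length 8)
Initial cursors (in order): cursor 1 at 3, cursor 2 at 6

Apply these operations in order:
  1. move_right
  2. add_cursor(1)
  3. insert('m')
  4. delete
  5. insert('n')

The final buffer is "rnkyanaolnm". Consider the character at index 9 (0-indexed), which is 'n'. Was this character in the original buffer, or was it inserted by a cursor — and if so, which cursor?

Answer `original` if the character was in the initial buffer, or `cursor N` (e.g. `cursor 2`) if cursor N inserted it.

Answer: cursor 2

Derivation:
After op 1 (move_right): buffer="rkyaaolm" (len 8), cursors c1@4 c2@7, authorship ........
After op 2 (add_cursor(1)): buffer="rkyaaolm" (len 8), cursors c3@1 c1@4 c2@7, authorship ........
After op 3 (insert('m')): buffer="rmkyamaolmm" (len 11), cursors c3@2 c1@6 c2@10, authorship .3...1...2.
After op 4 (delete): buffer="rkyaaolm" (len 8), cursors c3@1 c1@4 c2@7, authorship ........
After op 5 (insert('n')): buffer="rnkyanaolnm" (len 11), cursors c3@2 c1@6 c2@10, authorship .3...1...2.
Authorship (.=original, N=cursor N): . 3 . . . 1 . . . 2 .
Index 9: author = 2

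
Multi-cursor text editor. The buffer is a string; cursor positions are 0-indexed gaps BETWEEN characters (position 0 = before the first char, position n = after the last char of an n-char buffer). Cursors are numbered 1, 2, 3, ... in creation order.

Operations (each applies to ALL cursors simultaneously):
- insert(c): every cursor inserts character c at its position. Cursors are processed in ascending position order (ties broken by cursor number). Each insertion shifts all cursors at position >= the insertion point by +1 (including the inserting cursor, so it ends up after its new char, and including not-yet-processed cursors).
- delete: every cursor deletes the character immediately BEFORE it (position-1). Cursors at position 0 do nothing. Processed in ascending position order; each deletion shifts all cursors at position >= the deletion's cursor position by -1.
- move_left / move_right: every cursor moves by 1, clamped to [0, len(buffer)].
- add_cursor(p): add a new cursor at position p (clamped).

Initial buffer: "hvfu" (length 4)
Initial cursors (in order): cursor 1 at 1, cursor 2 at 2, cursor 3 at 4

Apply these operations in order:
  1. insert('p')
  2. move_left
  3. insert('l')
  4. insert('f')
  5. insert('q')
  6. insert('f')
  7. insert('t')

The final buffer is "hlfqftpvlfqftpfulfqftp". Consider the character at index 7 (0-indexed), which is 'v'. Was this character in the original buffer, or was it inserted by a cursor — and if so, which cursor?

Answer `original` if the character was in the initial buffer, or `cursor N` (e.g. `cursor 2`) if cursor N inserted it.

Answer: original

Derivation:
After op 1 (insert('p')): buffer="hpvpfup" (len 7), cursors c1@2 c2@4 c3@7, authorship .1.2..3
After op 2 (move_left): buffer="hpvpfup" (len 7), cursors c1@1 c2@3 c3@6, authorship .1.2..3
After op 3 (insert('l')): buffer="hlpvlpfulp" (len 10), cursors c1@2 c2@5 c3@9, authorship .11.22..33
After op 4 (insert('f')): buffer="hlfpvlfpfulfp" (len 13), cursors c1@3 c2@7 c3@12, authorship .111.222..333
After op 5 (insert('q')): buffer="hlfqpvlfqpfulfqp" (len 16), cursors c1@4 c2@9 c3@15, authorship .1111.2222..3333
After op 6 (insert('f')): buffer="hlfqfpvlfqfpfulfqfp" (len 19), cursors c1@5 c2@11 c3@18, authorship .11111.22222..33333
After op 7 (insert('t')): buffer="hlfqftpvlfqftpfulfqftp" (len 22), cursors c1@6 c2@13 c3@21, authorship .111111.222222..333333
Authorship (.=original, N=cursor N): . 1 1 1 1 1 1 . 2 2 2 2 2 2 . . 3 3 3 3 3 3
Index 7: author = original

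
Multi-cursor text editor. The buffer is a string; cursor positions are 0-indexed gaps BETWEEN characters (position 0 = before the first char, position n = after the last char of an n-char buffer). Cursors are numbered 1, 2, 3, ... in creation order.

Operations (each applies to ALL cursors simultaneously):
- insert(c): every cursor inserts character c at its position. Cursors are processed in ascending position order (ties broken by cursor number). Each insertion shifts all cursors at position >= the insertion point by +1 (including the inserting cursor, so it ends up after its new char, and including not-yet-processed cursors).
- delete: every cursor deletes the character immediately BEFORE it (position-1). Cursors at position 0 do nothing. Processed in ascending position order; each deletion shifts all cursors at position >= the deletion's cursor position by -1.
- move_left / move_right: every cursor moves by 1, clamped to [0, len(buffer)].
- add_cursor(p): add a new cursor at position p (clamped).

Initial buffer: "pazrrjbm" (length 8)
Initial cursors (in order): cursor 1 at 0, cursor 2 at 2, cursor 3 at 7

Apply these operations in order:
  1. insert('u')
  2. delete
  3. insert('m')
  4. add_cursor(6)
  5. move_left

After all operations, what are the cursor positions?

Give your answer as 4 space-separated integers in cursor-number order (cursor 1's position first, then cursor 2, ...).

Answer: 0 3 9 5

Derivation:
After op 1 (insert('u')): buffer="upauzrrjbum" (len 11), cursors c1@1 c2@4 c3@10, authorship 1..2.....3.
After op 2 (delete): buffer="pazrrjbm" (len 8), cursors c1@0 c2@2 c3@7, authorship ........
After op 3 (insert('m')): buffer="mpamzrrjbmm" (len 11), cursors c1@1 c2@4 c3@10, authorship 1..2.....3.
After op 4 (add_cursor(6)): buffer="mpamzrrjbmm" (len 11), cursors c1@1 c2@4 c4@6 c3@10, authorship 1..2.....3.
After op 5 (move_left): buffer="mpamzrrjbmm" (len 11), cursors c1@0 c2@3 c4@5 c3@9, authorship 1..2.....3.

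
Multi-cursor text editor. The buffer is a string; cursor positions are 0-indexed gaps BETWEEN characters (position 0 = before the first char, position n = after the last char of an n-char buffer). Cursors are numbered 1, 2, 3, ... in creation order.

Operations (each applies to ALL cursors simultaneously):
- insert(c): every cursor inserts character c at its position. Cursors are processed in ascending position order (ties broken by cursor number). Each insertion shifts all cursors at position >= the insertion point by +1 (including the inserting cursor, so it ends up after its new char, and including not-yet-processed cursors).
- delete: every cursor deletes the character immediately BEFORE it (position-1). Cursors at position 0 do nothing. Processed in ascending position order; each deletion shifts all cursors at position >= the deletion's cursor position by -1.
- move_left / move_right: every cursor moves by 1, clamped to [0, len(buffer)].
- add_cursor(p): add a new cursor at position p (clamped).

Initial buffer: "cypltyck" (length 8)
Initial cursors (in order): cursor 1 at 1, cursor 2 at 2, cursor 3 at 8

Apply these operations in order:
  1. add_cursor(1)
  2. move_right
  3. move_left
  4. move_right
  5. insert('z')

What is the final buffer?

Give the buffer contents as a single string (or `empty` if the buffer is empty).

Answer: cyzzpzltyckz

Derivation:
After op 1 (add_cursor(1)): buffer="cypltyck" (len 8), cursors c1@1 c4@1 c2@2 c3@8, authorship ........
After op 2 (move_right): buffer="cypltyck" (len 8), cursors c1@2 c4@2 c2@3 c3@8, authorship ........
After op 3 (move_left): buffer="cypltyck" (len 8), cursors c1@1 c4@1 c2@2 c3@7, authorship ........
After op 4 (move_right): buffer="cypltyck" (len 8), cursors c1@2 c4@2 c2@3 c3@8, authorship ........
After op 5 (insert('z')): buffer="cyzzpzltyckz" (len 12), cursors c1@4 c4@4 c2@6 c3@12, authorship ..14.2.....3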